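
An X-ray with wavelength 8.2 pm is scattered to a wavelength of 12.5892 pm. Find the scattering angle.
144.00°

First find the wavelength shift:
Δλ = λ' - λ = 12.5892 - 8.2 = 4.3892 pm

Using Δλ = λ_C(1 - cos θ), with λ_C = h/(m_e·c) ≈ 2.42631024 pm:
cos θ = 1 - Δλ/λ_C
cos θ = 1 - 4.3892/2.42631024
cos θ = -0.809002

θ = arccos(-0.809002)
θ = 144.00°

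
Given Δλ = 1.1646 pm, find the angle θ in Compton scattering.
58.67°

From the Compton formula Δλ = λ_C(1 - cos θ), we can solve for θ:

cos θ = 1 - Δλ/λ_C

Given:
- Δλ = 1.1646 pm
- λ_C = h/(m_e·c) ≈ 2.42631024 pm

cos θ = 1 - 1.1646/2.42631024
cos θ = 1 - 0.479988
cos θ = 0.520012

θ = arccos(0.520012)
θ = 58.67°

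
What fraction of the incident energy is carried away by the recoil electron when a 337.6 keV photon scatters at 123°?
0.5051 (or 50.51%)

Calculate initial and final photon energies:

Initial: E₀ = 337.6 keV → λ₀ = 3.6725 pm
Compton shift: Δλ = 3.7478 pm
Final wavelength: λ' = 7.4203 pm
Final energy: E' = 167.0880 keV

Fractional energy loss:
(E₀ - E')/E₀ = (337.6000 - 167.0880)/337.6000
= 170.5120/337.6000
= 0.5051
= 50.51%

(Intermediate values are shown rounded; full precision is carried through to the final answer.)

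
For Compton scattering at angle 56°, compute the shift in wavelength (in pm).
1.0695 pm

Using the Compton scattering formula:
Δλ = λ_C(1 - cos θ)

where λ_C = h/(m_e·c) ≈ 2.4263 pm is the Compton wavelength of an electron.

For θ = 56°:
cos(56°) = 0.5592
1 - cos(56°) = 0.4408

Δλ = 2.4263 × 0.4408
Δλ = 1.0695 pm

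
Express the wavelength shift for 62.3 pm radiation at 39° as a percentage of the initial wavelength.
0.8679%

Calculate the Compton shift:
Δλ = λ_C(1 - cos(39°))
Δλ = 2.4263 × (1 - cos(39°))
Δλ = 2.4263 × 0.2229
Δλ = 0.5407 pm

Percentage change:
(Δλ/λ₀) × 100 = (0.5407/62.3) × 100
= 0.8679%

(Intermediate values are shown rounded; full precision is carried through to the final answer.)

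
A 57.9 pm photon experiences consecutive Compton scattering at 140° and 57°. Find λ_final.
63.2898 pm

Apply Compton shift twice:

First scattering at θ₁ = 140°:
Δλ₁ = λ_C(1 - cos(140°))
Δλ₁ = 2.4263 × 1.7660
Δλ₁ = 4.2850 pm

After first scattering:
λ₁ = 57.9 + 4.2850 = 62.1850 pm

Second scattering at θ₂ = 57°:
Δλ₂ = λ_C(1 - cos(57°))
Δλ₂ = 2.4263 × 0.4554
Δλ₂ = 1.1048 pm

Final wavelength:
λ₂ = 62.1850 + 1.1048 = 63.2898 pm

Total shift: Δλ_total = 4.2850 + 1.1048 = 5.3898 pm

(Intermediate values are shown rounded; full precision is carried through to the final answer.)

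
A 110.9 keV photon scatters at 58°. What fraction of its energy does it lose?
0.0926 (or 9.26%)

Calculate initial and final photon energies:

Initial: E₀ = 110.9 keV → λ₀ = 11.1798 pm
Compton shift: Δλ = 1.1406 pm
Final wavelength: λ' = 12.3204 pm
Final energy: E' = 100.6334 keV

Fractional energy loss:
(E₀ - E')/E₀ = (110.9000 - 100.6334)/110.9000
= 10.2666/110.9000
= 0.0926
= 9.26%

(Intermediate values are shown rounded; full precision is carried through to the final answer.)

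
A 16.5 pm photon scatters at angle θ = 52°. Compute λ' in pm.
17.4325 pm

Using the Compton scattering formula:
λ' = λ + Δλ = λ + λ_C(1 - cos θ)

Given:
- Initial wavelength λ = 16.5 pm
- Scattering angle θ = 52°
- Compton wavelength λ_C ≈ 2.4263 pm

Calculate the shift:
Δλ = 2.4263 × (1 - cos(52°))
Δλ = 2.4263 × 0.3843
Δλ = 0.9325 pm

Final wavelength:
λ' = 16.5 + 0.9325 = 17.4325 pm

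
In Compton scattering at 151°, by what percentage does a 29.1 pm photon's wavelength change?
15.6303%

Calculate the Compton shift:
Δλ = λ_C(1 - cos(151°))
Δλ = 2.4263 × (1 - cos(151°))
Δλ = 2.4263 × 1.8746
Δλ = 4.5484 pm

Percentage change:
(Δλ/λ₀) × 100 = (4.5484/29.1) × 100
= 15.6303%

(Intermediate values are shown rounded; full precision is carried through to the final answer.)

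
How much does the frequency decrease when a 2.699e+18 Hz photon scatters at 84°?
5.178e+16 Hz (decrease)

Convert frequency to wavelength (c = 299792458 m/s):
λ₀ = c/f₀ = 299792458/2.699e+18 = 1.1107538e-10 m = 111.0754 pm

Calculate Compton shift:
Δλ = λ_C(1 - cos(84°)) = 2.1727 pm

Final wavelength:
λ' = λ₀ + Δλ = 111.0754 + 2.1727 = 113.2481 pm

Final frequency:
f' = c/λ' = 299792458/1.1324807e-10 = 2.6472190e+18 Hz

Frequency shift (decrease):
Δf = f₀ - f' = 2.699e+18 - 2.6472190e+18 = 5.178e+16 Hz

(Intermediate values are shown rounded; full precision is carried through to the final answer.)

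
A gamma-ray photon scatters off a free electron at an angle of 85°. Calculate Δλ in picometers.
2.2148 pm

Using the Compton scattering formula:
Δλ = λ_C(1 - cos θ)

where λ_C = h/(m_e·c) ≈ 2.4263 pm is the Compton wavelength of an electron.

For θ = 85°:
cos(85°) = 0.0872
1 - cos(85°) = 0.9128

Δλ = 2.4263 × 0.9128
Δλ = 2.2148 pm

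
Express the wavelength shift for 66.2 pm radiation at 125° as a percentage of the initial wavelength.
5.7673%

Calculate the Compton shift:
Δλ = λ_C(1 - cos(125°))
Δλ = 2.4263 × (1 - cos(125°))
Δλ = 2.4263 × 1.5736
Δλ = 3.8180 pm

Percentage change:
(Δλ/λ₀) × 100 = (3.8180/66.2) × 100
= 5.7673%

(Intermediate values are shown rounded; full precision is carried through to the final answer.)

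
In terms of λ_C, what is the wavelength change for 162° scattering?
1.9511 λ_C

The Compton shift formula is:
Δλ = λ_C(1 - cos θ)

Dividing both sides by λ_C:
Δλ/λ_C = 1 - cos θ

For θ = 162°:
Δλ/λ_C = 1 - cos(162°)
Δλ/λ_C = 1 - -0.9511
Δλ/λ_C = 1.9511

This means the shift is 1.9511 × λ_C = 4.7339 pm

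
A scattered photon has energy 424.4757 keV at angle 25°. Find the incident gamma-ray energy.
460.3000 keV

Convert final energy to wavelength (hc ≈ 1239.842 keV·pm):
λ' = hc/E' = 1239.842 / 424.4757 = 2.9209 pm

Calculate the Compton shift:
Δλ = λ_C(1 - cos(25°))
Δλ = 2.4263 × (1 - cos(25°))
Δλ = 0.2273 pm

Initial wavelength:
λ = λ' - Δλ = 2.9209 - 0.2273 = 2.6936 pm

Initial energy:
E = hc/λ = 1239.842 / 2.6936 = 460.3000 keV

(Intermediate values are shown rounded; full precision is carried through to the final answer.)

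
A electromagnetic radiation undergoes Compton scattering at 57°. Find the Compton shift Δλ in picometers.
1.1048 pm

Using the Compton scattering formula:
Δλ = λ_C(1 - cos θ)

where λ_C = h/(m_e·c) ≈ 2.4263 pm is the Compton wavelength of an electron.

For θ = 57°:
cos(57°) = 0.5446
1 - cos(57°) = 0.4554

Δλ = 2.4263 × 0.4554
Δλ = 1.1048 pm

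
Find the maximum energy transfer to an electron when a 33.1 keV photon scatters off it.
3.7963 keV

Maximum energy transfer occurs at θ = 180° (backscattering).

Initial photon: E₀ = 33.1 keV → λ₀ = 37.4575 pm

Maximum Compton shift (at 180°):
Δλ_max = 2λ_C = 2 × 2.4263 = 4.8526 pm

Final wavelength:
λ' = 37.4575 + 4.8526 = 42.3101 pm

Minimum photon energy (maximum energy to electron):
E'_min = hc/λ' = 29.3037 keV

Maximum electron kinetic energy:
K_max = E₀ - E'_min = 33.1000 - 29.3037 = 3.7963 keV

(Intermediate values are shown rounded; full precision is carried through to the final answer.)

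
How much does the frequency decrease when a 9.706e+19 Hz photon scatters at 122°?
5.298e+19 Hz (decrease)

Convert frequency to wavelength (c = 299792458 m/s):
λ₀ = c/f₀ = 299792458/9.706e+19 = 3.0887333e-12 m = 3.0887 pm

Calculate Compton shift:
Δλ = λ_C(1 - cos(122°)) = 3.7121 pm

Final wavelength:
λ' = λ₀ + Δλ = 3.0887 + 3.7121 = 6.8008 pm

Final frequency:
f' = c/λ' = 299792458/6.8007921e-12 = 4.4081991e+19 Hz

Frequency shift (decrease):
Δf = f₀ - f' = 9.706e+19 - 4.4081991e+19 = 5.298e+19 Hz

(Intermediate values are shown rounded; full precision is carried through to the final answer.)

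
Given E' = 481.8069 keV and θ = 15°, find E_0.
497.8000 keV

Convert final energy to wavelength (hc ≈ 1239.842 keV·pm):
λ' = hc/E' = 1239.842 / 481.8069 = 2.5733 pm

Calculate the Compton shift:
Δλ = λ_C(1 - cos(15°))
Δλ = 2.4263 × (1 - cos(15°))
Δλ = 0.0827 pm

Initial wavelength:
λ = λ' - Δλ = 2.5733 - 0.0827 = 2.4906 pm

Initial energy:
E = hc/λ = 1239.842 / 2.4906 = 497.8000 keV

(Intermediate values are shown rounded; full precision is carried through to the final answer.)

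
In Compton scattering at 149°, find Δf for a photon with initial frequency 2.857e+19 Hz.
8.583e+18 Hz (decrease)

Convert frequency to wavelength (c = 299792458 m/s):
λ₀ = c/f₀ = 299792458/2.857e+19 = 1.0493261e-11 m = 10.4933 pm

Calculate Compton shift:
Δλ = λ_C(1 - cos(149°)) = 4.5061 pm

Final wavelength:
λ' = λ₀ + Δλ = 10.4933 + 4.5061 = 14.9993 pm

Final frequency:
f' = c/λ' = 299792458/1.4999325e-11 = 1.9987064e+19 Hz

Frequency shift (decrease):
Δf = f₀ - f' = 2.857e+19 - 1.9987064e+19 = 8.583e+18 Hz

(Intermediate values are shown rounded; full precision is carried through to the final answer.)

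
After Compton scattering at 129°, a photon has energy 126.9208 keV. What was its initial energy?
213.2001 keV

Convert final energy to wavelength (hc ≈ 1239.842 keV·pm):
λ' = hc/E' = 1239.842 / 126.9208 = 9.7686 pm

Calculate the Compton shift:
Δλ = λ_C(1 - cos(129°))
Δλ = 2.4263 × (1 - cos(129°))
Δλ = 3.9532 pm

Initial wavelength:
λ = λ' - Δλ = 9.7686 - 3.9532 = 5.8154 pm

Initial energy:
E = hc/λ = 1239.842 / 5.8154 = 213.2001 keV

(Intermediate values are shown rounded; full precision is carried through to the final answer.)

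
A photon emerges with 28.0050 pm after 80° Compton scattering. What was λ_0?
26.0000 pm

From λ' = λ + Δλ, we have λ = λ' - Δλ

First calculate the Compton shift:
Δλ = λ_C(1 - cos θ)
Δλ = 2.4263 × (1 - cos(80°))
Δλ = 2.4263 × 0.8264
Δλ = 2.0050 pm

Initial wavelength:
λ = λ' - Δλ
λ = 28.0050 - 2.0050
λ = 26.0000 pm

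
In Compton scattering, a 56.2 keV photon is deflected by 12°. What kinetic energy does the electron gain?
0.1347 keV

By energy conservation: K_e = E_initial - E_final

First find the scattered photon energy:
Initial wavelength: λ = hc/E = 22.0612 pm
Compton shift: Δλ = λ_C(1 - cos(12°)) = 0.0530 pm
Final wavelength: λ' = 22.0612 + 0.0530 = 22.1143 pm
Final photon energy: E' = hc/λ' = 56.0653 keV

Electron kinetic energy:
K_e = E - E' = 56.2000 - 56.0653 = 0.1347 keV

(Intermediate values are shown rounded; full precision is carried through to the final answer.)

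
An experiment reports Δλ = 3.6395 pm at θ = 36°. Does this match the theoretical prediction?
No, inconsistent

Calculate the expected shift for θ = 36°:

Δλ_expected = λ_C(1 - cos(36°))
Δλ_expected = 2.4263 × (1 - cos(36°))
Δλ_expected = 2.4263 × 0.1910
Δλ_expected = 0.4634 pm

Given shift: 3.6395 pm
Expected shift: 0.4634 pm
Difference: 3.1761 pm

The values do not match. The given shift corresponds to θ ≈ 120.0°, not 36°.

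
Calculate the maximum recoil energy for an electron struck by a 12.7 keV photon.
0.6014 keV

Maximum energy transfer occurs at θ = 180° (backscattering).

Initial photon: E₀ = 12.7 keV → λ₀ = 97.6254 pm

Maximum Compton shift (at 180°):
Δλ_max = 2λ_C = 2 × 2.4263 = 4.8526 pm

Final wavelength:
λ' = 97.6254 + 4.8526 = 102.4780 pm

Minimum photon energy (maximum energy to electron):
E'_min = hc/λ' = 12.0986 keV

Maximum electron kinetic energy:
K_max = E₀ - E'_min = 12.7000 - 12.0986 = 0.6014 keV

(Intermediate values are shown rounded; full precision is carried through to the final answer.)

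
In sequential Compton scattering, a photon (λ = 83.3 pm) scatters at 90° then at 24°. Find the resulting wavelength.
85.9361 pm

Apply Compton shift twice:

First scattering at θ₁ = 90°:
Δλ₁ = λ_C(1 - cos(90°))
Δλ₁ = 2.4263 × 1.0000
Δλ₁ = 2.4263 pm

After first scattering:
λ₁ = 83.3 + 2.4263 = 85.7263 pm

Second scattering at θ₂ = 24°:
Δλ₂ = λ_C(1 - cos(24°))
Δλ₂ = 2.4263 × 0.0865
Δλ₂ = 0.2098 pm

Final wavelength:
λ₂ = 85.7263 + 0.2098 = 85.9361 pm

Total shift: Δλ_total = 2.4263 + 0.2098 = 2.6361 pm

(Intermediate values are shown rounded; full precision is carried through to the final answer.)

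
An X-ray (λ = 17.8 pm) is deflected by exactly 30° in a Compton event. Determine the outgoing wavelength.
18.1251 pm

Using the Compton formula: λ' = λ + λ_C(1 − cos θ)

For θ = 30°, cos θ = √3/2 (exact) ≈ 0.8660, so:
1 − cos 30° = 1 − (√3/2) ≈ 0.1340

Δλ = λ_C × 0.1340 = 2.4263 × 0.1340 = 0.3251 pm

λ' = 17.8 + 0.3251 = 18.1251 pm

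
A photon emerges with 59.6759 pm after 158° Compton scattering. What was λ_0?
55.0000 pm

From λ' = λ + Δλ, we have λ = λ' - Δλ

First calculate the Compton shift:
Δλ = λ_C(1 - cos θ)
Δλ = 2.4263 × (1 - cos(158°))
Δλ = 2.4263 × 1.9272
Δλ = 4.6759 pm

Initial wavelength:
λ = λ' - Δλ
λ = 59.6759 - 4.6759
λ = 55.0000 pm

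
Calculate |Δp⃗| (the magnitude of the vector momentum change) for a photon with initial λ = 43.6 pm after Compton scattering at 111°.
2.4177e-23 kg·m/s

Photon momentum magnitude is p = h/λ.

Initial momentum:
p₀ = h/λ = 6.6261e-34/4.3600e-11 = 1.5197e-23 kg·m/s

After scattering:
λ' = λ + Δλ = 43.6 + 3.2958 = 46.8958 pm
p' = h/λ' = 6.6261e-34/4.6896e-11 = 1.4129e-23 kg·m/s

Momentum is a vector; the scattered photon's direction makes angle θ = 111° with the incident direction. The magnitude of the vector change Δp⃗ = p⃗₀ − p⃗' is found from the law of cosines:
|Δp⃗|² = p₀² + p'² − 2p₀p'cos θ
|Δp⃗|² = (1.5197e-23)² + (1.4129e-23)² − 2·1.5197e-23·1.4129e-23·cos(111°)
|Δp⃗| = 2.4177e-23 kg·m/s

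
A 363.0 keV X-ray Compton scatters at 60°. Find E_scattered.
267.8598 keV

First convert energy to wavelength:
λ = hc/E, with hc ≈ 1239.842 keV·pm (i.e. 1239.842 eV·nm)

For E = 363.0 keV = 363000 eV:
λ = 1239.842 keV·pm / 363.0 keV
λ = 3.4155 pm

Calculate the Compton shift:
Δλ = λ_C(1 - cos(60°)) = 2.4263 × 0.5000
Δλ = 1.2132 pm

Final wavelength:
λ' = 3.4155 + 1.2132 = 4.6287 pm

Final energy:
E' = hc/λ' = 1239.842 / 4.6287 = 267.8598 keV

(Intermediate values are shown rounded; full precision is carried through to the final answer.)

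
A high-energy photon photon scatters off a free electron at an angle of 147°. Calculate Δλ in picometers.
4.4612 pm

Using the Compton scattering formula:
Δλ = λ_C(1 - cos θ)

where λ_C = h/(m_e·c) ≈ 2.4263 pm is the Compton wavelength of an electron.

For θ = 147°:
cos(147°) = -0.8387
1 - cos(147°) = 1.8387

Δλ = 2.4263 × 1.8387
Δλ = 4.4612 pm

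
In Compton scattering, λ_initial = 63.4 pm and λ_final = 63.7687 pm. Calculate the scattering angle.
32.00°

First find the wavelength shift:
Δλ = λ' - λ = 63.7687 - 63.4 = 0.3687 pm

Using Δλ = λ_C(1 - cos θ), with λ_C = h/(m_e·c) ≈ 2.42631024 pm:
cos θ = 1 - Δλ/λ_C
cos θ = 1 - 0.3687/2.42631024
cos θ = 0.848041

θ = arccos(0.848041)
θ = 32.00°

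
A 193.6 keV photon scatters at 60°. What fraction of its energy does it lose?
0.1593 (or 15.93%)

Calculate initial and final photon energies:

Initial: E₀ = 193.6 keV → λ₀ = 6.4041 pm
Compton shift: Δλ = 1.2132 pm
Final wavelength: λ' = 7.6173 pm
Final energy: E' = 162.7666 keV

Fractional energy loss:
(E₀ - E')/E₀ = (193.6000 - 162.7666)/193.6000
= 30.8334/193.6000
= 0.1593
= 15.93%

(Intermediate values are shown rounded; full precision is carried through to the final answer.)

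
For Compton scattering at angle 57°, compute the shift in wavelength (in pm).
1.1048 pm

Using the Compton scattering formula:
Δλ = λ_C(1 - cos θ)

where λ_C = h/(m_e·c) ≈ 2.4263 pm is the Compton wavelength of an electron.

For θ = 57°:
cos(57°) = 0.5446
1 - cos(57°) = 0.4554

Δλ = 2.4263 × 0.4554
Δλ = 1.1048 pm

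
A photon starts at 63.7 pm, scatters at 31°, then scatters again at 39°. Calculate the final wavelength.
64.5873 pm

Apply Compton shift twice:

First scattering at θ₁ = 31°:
Δλ₁ = λ_C(1 - cos(31°))
Δλ₁ = 2.4263 × 0.1428
Δλ₁ = 0.3466 pm

After first scattering:
λ₁ = 63.7 + 0.3466 = 64.0466 pm

Second scattering at θ₂ = 39°:
Δλ₂ = λ_C(1 - cos(39°))
Δλ₂ = 2.4263 × 0.2229
Δλ₂ = 0.5407 pm

Final wavelength:
λ₂ = 64.0466 + 0.5407 = 64.5873 pm

Total shift: Δλ_total = 0.3466 + 0.5407 = 0.8873 pm

(Intermediate values are shown rounded; full precision is carried through to the final answer.)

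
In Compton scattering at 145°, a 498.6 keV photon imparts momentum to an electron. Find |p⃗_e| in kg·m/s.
3.4949e-22 kg·m/s

The electron is initially at rest, so by conservation of momentum:
p⃗_e = p⃗₀ − p⃗'  (incident photon momentum minus scattered photon momentum)

Photon momentum magnitudes (p = h/λ = E/c):
λ₀ = hc/E₀ = 2.4866 pm → p₀ = h/λ₀ = 2.6647e-22 kg·m/s
Δλ = λ_C(1 − cos 145°) = 4.4138 pm
λ' = 6.9005 pm → p' = h/λ' = 9.6023e-23 kg·m/s

The scattered photon makes angle θ = 145° with the incident direction, so by the law of cosines:
|p⃗_e|² = p₀² + p'² − 2p₀p'cos θ
|p⃗_e|² = (2.6647e-22)² + (9.6023e-23)² − 2·2.6647e-22·9.6023e-23·cos(145°)
|p⃗_e| = 3.4949e-22 kg·m/s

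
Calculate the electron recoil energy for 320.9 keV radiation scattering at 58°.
73.1398 keV

By energy conservation: K_e = E_initial - E_final

First find the scattered photon energy:
Initial wavelength: λ = hc/E = 3.8636 pm
Compton shift: Δλ = λ_C(1 - cos(58°)) = 1.1406 pm
Final wavelength: λ' = 3.8636 + 1.1406 = 5.0042 pm
Final photon energy: E' = hc/λ' = 247.7602 keV

Electron kinetic energy:
K_e = E - E' = 320.9000 - 247.7602 = 73.1398 keV

(Intermediate values are shown rounded; full precision is carried through to the final answer.)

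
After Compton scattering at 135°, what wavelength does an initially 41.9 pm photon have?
46.0420 pm

Using the Compton formula: λ' = λ + λ_C(1 − cos θ)

For θ = 135°, cos θ = -√2/2 (exact) ≈ -0.7071, so:
1 − cos 135° = 1 − (-√2/2) ≈ 1.7071

Δλ = λ_C × 1.7071 = 2.4263 × 1.7071 = 4.1420 pm

λ' = 41.9 + 4.1420 = 46.0420 pm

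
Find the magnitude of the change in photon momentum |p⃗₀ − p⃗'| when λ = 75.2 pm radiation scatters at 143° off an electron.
1.6254e-23 kg·m/s

Photon momentum magnitude is p = h/λ.

Initial momentum:
p₀ = h/λ = 6.6261e-34/7.5200e-11 = 8.8113e-24 kg·m/s

After scattering:
λ' = λ + Δλ = 75.2 + 4.3640 = 79.5640 pm
p' = h/λ' = 6.6261e-34/7.9564e-11 = 8.3280e-24 kg·m/s

Momentum is a vector; the scattered photon's direction makes angle θ = 143° with the incident direction. The magnitude of the vector change Δp⃗ = p⃗₀ − p⃗' is found from the law of cosines:
|Δp⃗|² = p₀² + p'² − 2p₀p'cos θ
|Δp⃗|² = (8.8113e-24)² + (8.3280e-24)² − 2·8.8113e-24·8.3280e-24·cos(143°)
|Δp⃗| = 1.6254e-23 kg·m/s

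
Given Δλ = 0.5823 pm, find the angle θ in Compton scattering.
40.54°

From the Compton formula Δλ = λ_C(1 - cos θ), we can solve for θ:

cos θ = 1 - Δλ/λ_C

Given:
- Δλ = 0.5823 pm
- λ_C = h/(m_e·c) ≈ 2.42631024 pm

cos θ = 1 - 0.5823/2.42631024
cos θ = 1 - 0.239994
cos θ = 0.760006

θ = arccos(0.760006)
θ = 40.54°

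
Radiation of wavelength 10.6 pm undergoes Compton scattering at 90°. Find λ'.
13.0263 pm

Using the Compton formula: λ' = λ + λ_C(1 − cos θ)

For θ = 90°, cos θ = 0 (exact) = 0.0000, so:
1 − cos 90° = 1 − (0) = 1.0000

Δλ = λ_C × 1.0000 = 2.4263 × 1.0000 = 2.4263 pm

λ' = 10.6 + 2.4263 = 13.0263 pm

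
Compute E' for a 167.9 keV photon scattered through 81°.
131.4623 keV

First convert energy to wavelength:
λ = hc/E, with hc ≈ 1239.842 keV·pm (i.e. 1239.842 eV·nm)

For E = 167.9 keV = 167900 eV:
λ = 1239.842 keV·pm / 167.9 keV
λ = 7.3844 pm

Calculate the Compton shift:
Δλ = λ_C(1 - cos(81°)) = 2.4263 × 0.8436
Δλ = 2.0468 pm

Final wavelength:
λ' = 7.3844 + 2.0468 = 9.4312 pm

Final energy:
E' = hc/λ' = 1239.842 / 9.4312 = 131.4623 keV

(Intermediate values are shown rounded; full precision is carried through to the final answer.)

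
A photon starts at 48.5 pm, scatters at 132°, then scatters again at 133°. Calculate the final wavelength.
56.6309 pm

Apply Compton shift twice:

First scattering at θ₁ = 132°:
Δλ₁ = λ_C(1 - cos(132°))
Δλ₁ = 2.4263 × 1.6691
Δλ₁ = 4.0498 pm

After first scattering:
λ₁ = 48.5 + 4.0498 = 52.5498 pm

Second scattering at θ₂ = 133°:
Δλ₂ = λ_C(1 - cos(133°))
Δλ₂ = 2.4263 × 1.6820
Δλ₂ = 4.0810 pm

Final wavelength:
λ₂ = 52.5498 + 4.0810 = 56.6309 pm

Total shift: Δλ_total = 4.0498 + 4.0810 = 8.1309 pm

(Intermediate values are shown rounded; full precision is carried through to the final answer.)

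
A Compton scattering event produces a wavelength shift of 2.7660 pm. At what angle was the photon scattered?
98.05°

From the Compton formula Δλ = λ_C(1 - cos θ), we can solve for θ:

cos θ = 1 - Δλ/λ_C

Given:
- Δλ = 2.7660 pm
- λ_C = h/(m_e·c) ≈ 2.42631024 pm

cos θ = 1 - 2.7660/2.42631024
cos θ = 1 - 1.140003
cos θ = -0.140003

θ = arccos(-0.140003)
θ = 98.05°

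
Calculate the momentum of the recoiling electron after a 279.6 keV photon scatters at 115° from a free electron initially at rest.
2.0000e-22 kg·m/s

The electron is initially at rest, so by conservation of momentum:
p⃗_e = p⃗₀ − p⃗'  (incident photon momentum minus scattered photon momentum)

Photon momentum magnitudes (p = h/λ = E/c):
λ₀ = hc/E₀ = 4.4343 pm → p₀ = h/λ₀ = 1.4943e-22 kg·m/s
Δλ = λ_C(1 − cos 115°) = 3.4517 pm
λ' = 7.8861 pm → p' = h/λ' = 8.4023e-23 kg·m/s

The scattered photon makes angle θ = 115° with the incident direction, so by the law of cosines:
|p⃗_e|² = p₀² + p'² − 2p₀p'cos θ
|p⃗_e|² = (1.4943e-22)² + (8.4023e-23)² − 2·1.4943e-22·8.4023e-23·cos(115°)
|p⃗_e| = 2.0000e-22 kg·m/s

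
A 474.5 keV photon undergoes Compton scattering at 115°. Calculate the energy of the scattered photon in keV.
204.4373 keV

First convert energy to wavelength:
λ = hc/E, with hc ≈ 1239.842 keV·pm (i.e. 1239.842 eV·nm)

For E = 474.5 keV = 474500 eV:
λ = 1239.842 keV·pm / 474.5 keV
λ = 2.6129 pm

Calculate the Compton shift:
Δλ = λ_C(1 - cos(115°)) = 2.4263 × 1.4226
Δλ = 3.4517 pm

Final wavelength:
λ' = 2.6129 + 3.4517 = 6.0647 pm

Final energy:
E' = hc/λ' = 1239.842 / 6.0647 = 204.4373 keV

(Intermediate values are shown rounded; full precision is carried through to the final answer.)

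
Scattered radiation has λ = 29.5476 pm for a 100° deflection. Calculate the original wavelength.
26.7000 pm

From λ' = λ + Δλ, we have λ = λ' - Δλ

First calculate the Compton shift:
Δλ = λ_C(1 - cos θ)
Δλ = 2.4263 × (1 - cos(100°))
Δλ = 2.4263 × 1.1736
Δλ = 2.8476 pm

Initial wavelength:
λ = λ' - Δλ
λ = 29.5476 - 2.8476
λ = 26.7000 pm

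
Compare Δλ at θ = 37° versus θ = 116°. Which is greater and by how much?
116° produces the larger shift by a factor of 7.143

Calculate both shifts using Δλ = λ_C(1 - cos θ):

For θ₁ = 37°:
Δλ₁ = 2.4263 × (1 - cos(37°))
Δλ₁ = 2.4263 × 0.2014
Δλ₁ = 0.4886 pm

For θ₂ = 116°:
Δλ₂ = 2.4263 × (1 - cos(116°))
Δλ₂ = 2.4263 × 1.4384
Δλ₂ = 3.4899 pm

The 116° angle produces the larger shift.
Ratio: 3.4899/0.4886 = 7.143

(Intermediate values are shown rounded; full precision is carried through to the final answer.)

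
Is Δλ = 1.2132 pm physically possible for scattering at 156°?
No, inconsistent

Calculate the expected shift for θ = 156°:

Δλ_expected = λ_C(1 - cos(156°))
Δλ_expected = 2.4263 × (1 - cos(156°))
Δλ_expected = 2.4263 × 1.9135
Δλ_expected = 4.6429 pm

Given shift: 1.2132 pm
Expected shift: 4.6429 pm
Difference: 3.4297 pm

The values do not match. The given shift corresponds to θ ≈ 60.0°, not 156°.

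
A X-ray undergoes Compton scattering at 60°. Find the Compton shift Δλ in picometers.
1.2132 pm

Using the Compton scattering formula:
Δλ = λ_C(1 - cos θ)

where λ_C = h/(m_e·c) ≈ 2.4263 pm is the Compton wavelength of an electron.

For θ = 60°:
cos(60°) = 0.5000
1 - cos(60°) = 0.5000

Δλ = 2.4263 × 0.5000
Δλ = 1.2132 pm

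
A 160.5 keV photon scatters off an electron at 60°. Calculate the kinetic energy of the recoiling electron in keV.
21.7846 keV

By energy conservation: K_e = E_initial - E_final

First find the scattered photon energy:
Initial wavelength: λ = hc/E = 7.7249 pm
Compton shift: Δλ = λ_C(1 - cos(60°)) = 1.2132 pm
Final wavelength: λ' = 7.7249 + 1.2132 = 8.9380 pm
Final photon energy: E' = hc/λ' = 138.7154 keV

Electron kinetic energy:
K_e = E - E' = 160.5000 - 138.7154 = 21.7846 keV

(Intermediate values are shown rounded; full precision is carried through to the final answer.)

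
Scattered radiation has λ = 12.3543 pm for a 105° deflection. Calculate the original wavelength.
9.3000 pm

From λ' = λ + Δλ, we have λ = λ' - Δλ

First calculate the Compton shift:
Δλ = λ_C(1 - cos θ)
Δλ = 2.4263 × (1 - cos(105°))
Δλ = 2.4263 × 1.2588
Δλ = 3.0543 pm

Initial wavelength:
λ = λ' - Δλ
λ = 12.3543 - 3.0543
λ = 9.3000 pm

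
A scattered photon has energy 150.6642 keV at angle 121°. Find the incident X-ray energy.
272.2999 keV

Convert final energy to wavelength (hc ≈ 1239.842 keV·pm):
λ' = hc/E' = 1239.842 / 150.6642 = 8.2292 pm

Calculate the Compton shift:
Δλ = λ_C(1 - cos(121°))
Δλ = 2.4263 × (1 - cos(121°))
Δλ = 3.6760 pm

Initial wavelength:
λ = λ' - Δλ = 8.2292 - 3.6760 = 4.5532 pm

Initial energy:
E = hc/λ = 1239.842 / 4.5532 = 272.2999 keV

(Intermediate values are shown rounded; full precision is carried through to the final answer.)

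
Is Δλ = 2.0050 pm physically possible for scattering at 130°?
No, inconsistent

Calculate the expected shift for θ = 130°:

Δλ_expected = λ_C(1 - cos(130°))
Δλ_expected = 2.4263 × (1 - cos(130°))
Δλ_expected = 2.4263 × 1.6428
Δλ_expected = 3.9859 pm

Given shift: 2.0050 pm
Expected shift: 3.9859 pm
Difference: 1.9809 pm

The values do not match. The given shift corresponds to θ ≈ 80.0°, not 130°.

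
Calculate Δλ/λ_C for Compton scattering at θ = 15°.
0.0341 λ_C

The Compton shift formula is:
Δλ = λ_C(1 - cos θ)

Dividing both sides by λ_C:
Δλ/λ_C = 1 - cos θ

For θ = 15°:
Δλ/λ_C = 1 - cos(15°)
Δλ/λ_C = 1 - 0.9659
Δλ/λ_C = 0.0341

This means the shift is 0.0341 × λ_C = 0.0827 pm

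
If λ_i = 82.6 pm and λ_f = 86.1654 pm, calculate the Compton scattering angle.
118.00°

First find the wavelength shift:
Δλ = λ' - λ = 86.1654 - 82.6 = 3.5654 pm

Using Δλ = λ_C(1 - cos θ), with λ_C = h/(m_e·c) ≈ 2.42631024 pm:
cos θ = 1 - Δλ/λ_C
cos θ = 1 - 3.5654/2.42631024
cos θ = -0.469474

θ = arccos(-0.469474)
θ = 118.00°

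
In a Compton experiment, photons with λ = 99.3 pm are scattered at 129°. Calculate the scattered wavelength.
103.2532 pm

Using the Compton scattering formula:
λ' = λ + Δλ = λ + λ_C(1 - cos θ)

Given:
- Initial wavelength λ = 99.3 pm
- Scattering angle θ = 129°
- Compton wavelength λ_C ≈ 2.4263 pm

Calculate the shift:
Δλ = 2.4263 × (1 - cos(129°))
Δλ = 2.4263 × 1.6293
Δλ = 3.9532 pm

Final wavelength:
λ' = 99.3 + 3.9532 = 103.2532 pm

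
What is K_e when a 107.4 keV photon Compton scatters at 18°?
1.0936 keV

By energy conservation: K_e = E_initial - E_final

First find the scattered photon energy:
Initial wavelength: λ = hc/E = 11.5442 pm
Compton shift: Δλ = λ_C(1 - cos(18°)) = 0.1188 pm
Final wavelength: λ' = 11.5442 + 0.1188 = 11.6629 pm
Final photon energy: E' = hc/λ' = 106.3064 keV

Electron kinetic energy:
K_e = E - E' = 107.4000 - 106.3064 = 1.0936 keV

(Intermediate values are shown rounded; full precision is carried through to the final answer.)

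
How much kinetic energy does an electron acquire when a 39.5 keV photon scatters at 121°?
4.1410 keV

By energy conservation: K_e = E_initial - E_final

First find the scattered photon energy:
Initial wavelength: λ = hc/E = 31.3884 pm
Compton shift: Δλ = λ_C(1 - cos(121°)) = 3.6760 pm
Final wavelength: λ' = 31.3884 + 3.6760 = 35.0644 pm
Final photon energy: E' = hc/λ' = 35.3590 keV

Electron kinetic energy:
K_e = E - E' = 39.5000 - 35.3590 = 4.1410 keV

(Intermediate values are shown rounded; full precision is carried through to the final answer.)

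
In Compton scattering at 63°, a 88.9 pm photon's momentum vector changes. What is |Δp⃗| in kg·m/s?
7.7322e-24 kg·m/s

Photon momentum magnitude is p = h/λ.

Initial momentum:
p₀ = h/λ = 6.6261e-34/8.8900e-11 = 7.4534e-24 kg·m/s

After scattering:
λ' = λ + Δλ = 88.9 + 1.3248 = 90.2248 pm
p' = h/λ' = 6.6261e-34/9.0225e-11 = 7.3440e-24 kg·m/s

Momentum is a vector; the scattered photon's direction makes angle θ = 63° with the incident direction. The magnitude of the vector change Δp⃗ = p⃗₀ − p⃗' is found from the law of cosines:
|Δp⃗|² = p₀² + p'² − 2p₀p'cos θ
|Δp⃗|² = (7.4534e-24)² + (7.3440e-24)² − 2·7.4534e-24·7.3440e-24·cos(63°)
|Δp⃗| = 7.7322e-24 kg·m/s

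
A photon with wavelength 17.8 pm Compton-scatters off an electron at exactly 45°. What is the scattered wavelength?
18.5106 pm

Using the Compton formula: λ' = λ + λ_C(1 − cos θ)

For θ = 45°, cos θ = √2/2 (exact) ≈ 0.7071, so:
1 − cos 45° = 1 − (√2/2) ≈ 0.2929

Δλ = λ_C × 0.2929 = 2.4263 × 0.2929 = 0.7106 pm

λ' = 17.8 + 0.7106 = 18.5106 pm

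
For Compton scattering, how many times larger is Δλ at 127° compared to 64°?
127° produces the larger shift by a factor of 2.852

Calculate both shifts using Δλ = λ_C(1 - cos θ):

For θ₁ = 64°:
Δλ₁ = 2.4263 × (1 - cos(64°))
Δλ₁ = 2.4263 × 0.5616
Δλ₁ = 1.3627 pm

For θ₂ = 127°:
Δλ₂ = 2.4263 × (1 - cos(127°))
Δλ₂ = 2.4263 × 1.6018
Δλ₂ = 3.8865 pm

The 127° angle produces the larger shift.
Ratio: 3.8865/1.3627 = 2.852

(Intermediate values are shown rounded; full precision is carried through to the final answer.)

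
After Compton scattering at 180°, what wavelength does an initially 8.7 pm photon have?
13.5526 pm

Using the Compton formula: λ' = λ + λ_C(1 − cos θ)

For θ = 180°, cos θ = -1 (exact) = -1.0000, so:
1 − cos 180° = 1 − (-1) = 2.0000

Δλ = λ_C × 2.0000 = 2.4263 × 2.0000 = 4.8526 pm

λ' = 8.7 + 4.8526 = 13.5526 pm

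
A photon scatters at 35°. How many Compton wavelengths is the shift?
0.1808 λ_C

The Compton shift formula is:
Δλ = λ_C(1 - cos θ)

Dividing both sides by λ_C:
Δλ/λ_C = 1 - cos θ

For θ = 35°:
Δλ/λ_C = 1 - cos(35°)
Δλ/λ_C = 1 - 0.8192
Δλ/λ_C = 0.1808

This means the shift is 0.1808 × λ_C = 0.4388 pm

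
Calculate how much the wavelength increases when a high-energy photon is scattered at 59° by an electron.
1.1767 pm

Using the Compton scattering formula:
Δλ = λ_C(1 - cos θ)

where λ_C = h/(m_e·c) ≈ 2.4263 pm is the Compton wavelength of an electron.

For θ = 59°:
cos(59°) = 0.5150
1 - cos(59°) = 0.4850

Δλ = 2.4263 × 0.4850
Δλ = 1.1767 pm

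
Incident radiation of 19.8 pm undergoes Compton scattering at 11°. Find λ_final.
19.8446 pm

Using the Compton scattering formula:
λ' = λ + Δλ = λ + λ_C(1 - cos θ)

Given:
- Initial wavelength λ = 19.8 pm
- Scattering angle θ = 11°
- Compton wavelength λ_C ≈ 2.4263 pm

Calculate the shift:
Δλ = 2.4263 × (1 - cos(11°))
Δλ = 2.4263 × 0.0184
Δλ = 0.0446 pm

Final wavelength:
λ' = 19.8 + 0.0446 = 19.8446 pm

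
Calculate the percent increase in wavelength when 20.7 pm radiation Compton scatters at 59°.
5.6844%

Calculate the Compton shift:
Δλ = λ_C(1 - cos(59°))
Δλ = 2.4263 × (1 - cos(59°))
Δλ = 2.4263 × 0.4850
Δλ = 1.1767 pm

Percentage change:
(Δλ/λ₀) × 100 = (1.1767/20.7) × 100
= 5.6844%

(Intermediate values are shown rounded; full precision is carried through to the final answer.)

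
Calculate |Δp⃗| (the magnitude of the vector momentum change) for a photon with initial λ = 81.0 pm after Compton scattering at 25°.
3.5362e-24 kg·m/s

Photon momentum magnitude is p = h/λ.

Initial momentum:
p₀ = h/λ = 6.6261e-34/8.1000e-11 = 8.1803e-24 kg·m/s

After scattering:
λ' = λ + Δλ = 81.0 + 0.2273 = 81.2273 pm
p' = h/λ' = 6.6261e-34/8.1227e-11 = 8.1574e-24 kg·m/s

Momentum is a vector; the scattered photon's direction makes angle θ = 25° with the incident direction. The magnitude of the vector change Δp⃗ = p⃗₀ − p⃗' is found from the law of cosines:
|Δp⃗|² = p₀² + p'² − 2p₀p'cos θ
|Δp⃗|² = (8.1803e-24)² + (8.1574e-24)² − 2·8.1803e-24·8.1574e-24·cos(25°)
|Δp⃗| = 3.5362e-24 kg·m/s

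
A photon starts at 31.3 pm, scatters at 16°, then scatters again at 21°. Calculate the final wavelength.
31.5551 pm

Apply Compton shift twice:

First scattering at θ₁ = 16°:
Δλ₁ = λ_C(1 - cos(16°))
Δλ₁ = 2.4263 × 0.0387
Δλ₁ = 0.0940 pm

After first scattering:
λ₁ = 31.3 + 0.0940 = 31.3940 pm

Second scattering at θ₂ = 21°:
Δλ₂ = λ_C(1 - cos(21°))
Δλ₂ = 2.4263 × 0.0664
Δλ₂ = 0.1612 pm

Final wavelength:
λ₂ = 31.3940 + 0.1612 = 31.5551 pm

Total shift: Δλ_total = 0.0940 + 0.1612 = 0.2551 pm

(Intermediate values are shown rounded; full precision is carried through to the final answer.)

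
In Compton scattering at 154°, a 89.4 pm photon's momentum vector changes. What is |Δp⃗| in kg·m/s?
1.4090e-23 kg·m/s

Photon momentum magnitude is p = h/λ.

Initial momentum:
p₀ = h/λ = 6.6261e-34/8.9400e-11 = 7.4117e-24 kg·m/s

After scattering:
λ' = λ + Δλ = 89.4 + 4.6071 = 94.0071 pm
p' = h/λ' = 6.6261e-34/9.4007e-11 = 7.0485e-24 kg·m/s

Momentum is a vector; the scattered photon's direction makes angle θ = 154° with the incident direction. The magnitude of the vector change Δp⃗ = p⃗₀ − p⃗' is found from the law of cosines:
|Δp⃗|² = p₀² + p'² − 2p₀p'cos θ
|Δp⃗|² = (7.4117e-24)² + (7.0485e-24)² − 2·7.4117e-24·7.0485e-24·cos(154°)
|Δp⃗| = 1.4090e-23 kg·m/s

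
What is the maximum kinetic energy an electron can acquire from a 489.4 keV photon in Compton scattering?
321.5365 keV

Maximum energy transfer occurs at θ = 180° (backscattering).

Initial photon: E₀ = 489.4 keV → λ₀ = 2.5334 pm

Maximum Compton shift (at 180°):
Δλ_max = 2λ_C = 2 × 2.4263 = 4.8526 pm

Final wavelength:
λ' = 2.5334 + 4.8526 = 7.3860 pm

Minimum photon energy (maximum energy to electron):
E'_min = hc/λ' = 167.8635 keV

Maximum electron kinetic energy:
K_max = E₀ - E'_min = 489.4000 - 167.8635 = 321.5365 keV

(Intermediate values are shown rounded; full precision is carried through to the final answer.)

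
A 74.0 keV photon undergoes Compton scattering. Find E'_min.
57.3809 keV (at θ = 180°)

The scattered photon has minimum energy when its wavelength is maximum, i.e., when the Compton shift Δλ = λ_C(1 − cos θ) is maximum. This occurs at θ = 180° (backscattering), giving Δλ_max = 2λ_C = 4.8526 pm.

Initial wavelength: λ₀ = hc/E₀ = 16.7546 pm
Maximum final wavelength: λ'_max = λ₀ + 2λ_C = 16.7546 + 4.8526 = 21.6072 pm
Minimum final energy: E'_min = hc/λ'_max = 57.3809 keV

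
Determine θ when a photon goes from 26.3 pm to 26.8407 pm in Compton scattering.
39.00°

First find the wavelength shift:
Δλ = λ' - λ = 26.8407 - 26.3 = 0.5407 pm

Using Δλ = λ_C(1 - cos θ), with λ_C = h/(m_e·c) ≈ 2.42631024 pm:
cos θ = 1 - Δλ/λ_C
cos θ = 1 - 0.5407/2.42631024
cos θ = 0.777151

θ = arccos(0.777151)
θ = 39.00°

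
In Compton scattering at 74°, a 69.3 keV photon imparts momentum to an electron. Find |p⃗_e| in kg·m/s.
4.2666e-23 kg·m/s

The electron is initially at rest, so by conservation of momentum:
p⃗_e = p⃗₀ − p⃗'  (incident photon momentum minus scattered photon momentum)

Photon momentum magnitudes (p = h/λ = E/c):
λ₀ = hc/E₀ = 17.8909 pm → p₀ = h/λ₀ = 3.7036e-23 kg·m/s
Δλ = λ_C(1 − cos 74°) = 1.7575 pm
λ' = 19.6485 pm → p' = h/λ' = 3.3723e-23 kg·m/s

The scattered photon makes angle θ = 74° with the incident direction, so by the law of cosines:
|p⃗_e|² = p₀² + p'² − 2p₀p'cos θ
|p⃗_e|² = (3.7036e-23)² + (3.3723e-23)² − 2·3.7036e-23·3.3723e-23·cos(74°)
|p⃗_e| = 4.2666e-23 kg·m/s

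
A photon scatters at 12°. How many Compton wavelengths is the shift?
0.0219 λ_C

The Compton shift formula is:
Δλ = λ_C(1 - cos θ)

Dividing both sides by λ_C:
Δλ/λ_C = 1 - cos θ

For θ = 12°:
Δλ/λ_C = 1 - cos(12°)
Δλ/λ_C = 1 - 0.9781
Δλ/λ_C = 0.0219

This means the shift is 0.0219 × λ_C = 0.0530 pm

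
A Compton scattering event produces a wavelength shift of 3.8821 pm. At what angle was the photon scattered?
126.87°

From the Compton formula Δλ = λ_C(1 - cos θ), we can solve for θ:

cos θ = 1 - Δλ/λ_C

Given:
- Δλ = 3.8821 pm
- λ_C = h/(m_e·c) ≈ 2.42631024 pm

cos θ = 1 - 3.8821/2.42631024
cos θ = 1 - 1.600001
cos θ = -0.600001

θ = arccos(-0.600001)
θ = 126.87°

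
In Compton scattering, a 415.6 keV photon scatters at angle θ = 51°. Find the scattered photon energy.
319.3295 keV

First convert energy to wavelength:
λ = hc/E, with hc ≈ 1239.842 keV·pm (i.e. 1239.842 eV·nm)

For E = 415.6 keV = 415600 eV:
λ = 1239.842 keV·pm / 415.6 keV
λ = 2.9833 pm

Calculate the Compton shift:
Δλ = λ_C(1 - cos(51°)) = 2.4263 × 0.3707
Δλ = 0.8994 pm

Final wavelength:
λ' = 2.9833 + 0.8994 = 3.8826 pm

Final energy:
E' = hc/λ' = 1239.842 / 3.8826 = 319.3295 keV

(Intermediate values are shown rounded; full precision is carried through to the final answer.)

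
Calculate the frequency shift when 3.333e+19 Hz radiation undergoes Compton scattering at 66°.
4.598e+18 Hz (decrease)

Convert frequency to wavelength (c = 299792458 m/s):
λ₀ = c/f₀ = 299792458/3.333e+19 = 8.9946732e-12 m = 8.9947 pm

Calculate Compton shift:
Δλ = λ_C(1 - cos(66°)) = 1.4394 pm

Final wavelength:
λ' = λ₀ + Δλ = 8.9947 + 1.4394 = 10.4341 pm

Final frequency:
f' = c/λ' = 299792458/1.0434114e-11 = 2.8731951e+19 Hz

Frequency shift (decrease):
Δf = f₀ - f' = 3.333e+19 - 2.8731951e+19 = 4.598e+18 Hz

(Intermediate values are shown rounded; full precision is carried through to the final answer.)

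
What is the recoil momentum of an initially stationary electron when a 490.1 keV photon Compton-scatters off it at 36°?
1.5425e-22 kg·m/s

The electron is initially at rest, so by conservation of momentum:
p⃗_e = p⃗₀ − p⃗'  (incident photon momentum minus scattered photon momentum)

Photon momentum magnitudes (p = h/λ = E/c):
λ₀ = hc/E₀ = 2.5298 pm → p₀ = h/λ₀ = 2.6192e-22 kg·m/s
Δλ = λ_C(1 − cos 36°) = 0.4634 pm
λ' = 2.9932 pm → p' = h/λ' = 2.2137e-22 kg·m/s

The scattered photon makes angle θ = 36° with the incident direction, so by the law of cosines:
|p⃗_e|² = p₀² + p'² − 2p₀p'cos θ
|p⃗_e|² = (2.6192e-22)² + (2.2137e-22)² − 2·2.6192e-22·2.2137e-22·cos(36°)
|p⃗_e| = 1.5425e-22 kg·m/s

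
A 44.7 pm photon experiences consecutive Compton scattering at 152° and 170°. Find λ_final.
54.0844 pm

Apply Compton shift twice:

First scattering at θ₁ = 152°:
Δλ₁ = λ_C(1 - cos(152°))
Δλ₁ = 2.4263 × 1.8829
Δλ₁ = 4.5686 pm

After first scattering:
λ₁ = 44.7 + 4.5686 = 49.2686 pm

Second scattering at θ₂ = 170°:
Δλ₂ = λ_C(1 - cos(170°))
Δλ₂ = 2.4263 × 1.9848
Δλ₂ = 4.8158 pm

Final wavelength:
λ₂ = 49.2686 + 4.8158 = 54.0844 pm

Total shift: Δλ_total = 4.5686 + 4.8158 = 9.3844 pm

(Intermediate values are shown rounded; full precision is carried through to the final answer.)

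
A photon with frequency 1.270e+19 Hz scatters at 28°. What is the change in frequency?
1.510e+17 Hz (decrease)

Convert frequency to wavelength (c = 299792458 m/s):
λ₀ = c/f₀ = 299792458/1.270e+19 = 2.3605705e-11 m = 23.6057 pm

Calculate Compton shift:
Δλ = λ_C(1 - cos(28°)) = 0.2840 pm

Final wavelength:
λ' = λ₀ + Δλ = 23.6057 + 0.2840 = 23.8897 pm

Final frequency:
f' = c/λ' = 299792458/2.3889711e-11 = 1.2549020e+19 Hz

Frequency shift (decrease):
Δf = f₀ - f' = 1.270e+19 - 1.2549020e+19 = 1.510e+17 Hz

(Intermediate values are shown rounded; full precision is carried through to the final answer.)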